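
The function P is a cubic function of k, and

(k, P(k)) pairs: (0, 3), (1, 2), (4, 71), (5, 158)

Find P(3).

24

Write P(k) = ak³ + bk² + ck + d; the 4 given values yield a linear system in the 4 coefficients.
Solving, P(k) = 2k³ - 4k² + k + 3.
Then P(3) = 24.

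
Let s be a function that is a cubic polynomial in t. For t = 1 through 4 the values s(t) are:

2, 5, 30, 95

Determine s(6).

Write s(t) = at³ + bt² + ct + d; the 4 given values yield a linear system in the 4 coefficients.
Solving, s(t) = 3t³ - 7t² + 3t + 3.
Then s(6) = 417.

417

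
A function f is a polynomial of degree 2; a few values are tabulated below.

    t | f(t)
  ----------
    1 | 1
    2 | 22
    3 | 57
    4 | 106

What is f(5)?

First differences: 21, 35, 49. Second differences: 14, 14.
Level-2 differences are constant, so f has degree 2.
Extending the table by one column gives the next first difference 63, so f(5) = 106 + 63 = 169.

169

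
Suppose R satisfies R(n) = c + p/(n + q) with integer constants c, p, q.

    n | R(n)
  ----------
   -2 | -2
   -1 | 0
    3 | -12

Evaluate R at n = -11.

(R(n) − c)(n + q) = p for each data point; the three points give a linear system in c and q, then p follows.
Solving: c = -6, q = -1, p = -12, so R(n) = -6 − 12/(n − 1).
Then R(-11) = -6 − 12/(-12) = -5.

-5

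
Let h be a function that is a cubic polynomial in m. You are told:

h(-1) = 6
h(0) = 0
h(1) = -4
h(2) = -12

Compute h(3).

-30

Write h(m) = am³ + bm² + cm + d; the 4 given values yield a linear system in the 4 coefficients.
Solving, h(m) = -m³ + m² - 4m.
Then h(3) = -30.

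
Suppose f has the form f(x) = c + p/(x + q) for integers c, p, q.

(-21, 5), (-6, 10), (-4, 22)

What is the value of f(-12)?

(f(x) − c)(x + q) = p for each data point; the three points give a linear system in c and q, then p follows.
Solving: c = 4, q = 3, p = -18, so f(x) = 4 − 18/(x + 3).
Then f(-12) = 4 − 18/(-9) = 6.

6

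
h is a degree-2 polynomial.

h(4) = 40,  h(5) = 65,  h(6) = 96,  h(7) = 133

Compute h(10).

280

Write h(t) = at² + bt + c; the 4 given values yield a linear system in the 3 coefficients.
Solving, h(t) = 3t² - 2t.
Then h(10) = 280.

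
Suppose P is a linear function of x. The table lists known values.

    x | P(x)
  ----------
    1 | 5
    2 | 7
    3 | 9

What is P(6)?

First differences: 2, 2.
Level-1 differences are constant, so P has degree 1.
Fitting a degree-1 polynomial gives P(x) = 2x + 3.
Then P(6) = 15.

15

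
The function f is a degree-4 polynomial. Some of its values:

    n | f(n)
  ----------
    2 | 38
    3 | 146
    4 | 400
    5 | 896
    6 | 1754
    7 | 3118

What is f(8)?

5156

Write f(n) = an^4 + bn³ + cn² + dn + e; the 6 given values yield a linear system in the 5 coefficients.
Solving, f(n) = n^4 + 2n³ + 5n - 4.
Then f(8) = 5156.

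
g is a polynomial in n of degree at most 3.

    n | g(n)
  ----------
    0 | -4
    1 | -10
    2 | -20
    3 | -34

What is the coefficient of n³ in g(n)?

First differences: -6, -10, -14. Second differences: -4, -4.
Level-2 differences are constant, so g has degree 2.
Fitting a degree-2 polynomial gives g(n) = -2n² - 4n - 4.
The coefficient of n³ is 0.

0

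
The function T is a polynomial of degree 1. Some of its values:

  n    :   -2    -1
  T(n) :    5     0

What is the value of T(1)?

Write T(n) = an + b; the 2 given values yield a linear system in the 2 coefficients.
Solving, T(n) = -5n - 5.
Then T(1) = -10.

-10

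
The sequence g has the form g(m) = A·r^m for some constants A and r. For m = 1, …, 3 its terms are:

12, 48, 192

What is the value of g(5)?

3072

Consecutive ratio: 48/12 = 4, and 192/48 = 4, so r = 4.
Then A·4^1 = 12 gives A = 3, and g(m) = 3·4^m.
g(5) = 3·4^5 = 3072.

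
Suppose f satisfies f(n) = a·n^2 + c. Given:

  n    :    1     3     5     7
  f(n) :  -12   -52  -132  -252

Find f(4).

-87

From f(1) = -12 and f(3) = -52: 1a + c = -12 and 9a + c = -52.
Subtracting: 8a = -40, so a = -5; then c = -12 − (-5)·1 = -7.
So f(n) = -5n² − 7, and f(4) = -87.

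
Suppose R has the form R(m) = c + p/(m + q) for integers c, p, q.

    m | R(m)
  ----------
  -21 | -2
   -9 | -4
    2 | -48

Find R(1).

-24

(R(m) − c)(m + q) = p for each data point; the three points give a linear system in c and q, then p follows.
Solving: c = 0, q = -3, p = 48, so R(m) = 48/(m − 3).
Then R(1) = 0 + 48/(-2) = -24.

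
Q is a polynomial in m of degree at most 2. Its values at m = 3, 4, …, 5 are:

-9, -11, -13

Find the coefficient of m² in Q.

0

Write Q(m) = am² + bm + c; the 3 given values yield a linear system in the 3 coefficients.
Solving, the leading coefficient vanishes, and Q(m) = -2m - 3.
The coefficient of m² is 0.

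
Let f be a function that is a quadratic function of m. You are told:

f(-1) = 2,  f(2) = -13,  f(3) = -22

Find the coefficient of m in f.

-4

Write f(m) = am² + bm + c; the 3 given values yield a linear system in the 3 coefficients.
Solving, f(m) = -m² - 4m - 1.
The coefficient of m is -4.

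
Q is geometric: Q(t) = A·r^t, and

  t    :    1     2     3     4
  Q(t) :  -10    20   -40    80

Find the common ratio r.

Consecutive ratio: 20/(-10) = -2, and -40/20 = -2, so r = -2.
Then A·(-2)^1 = -10 gives A = 5, and Q(t) = 5·(-2)^t.

-2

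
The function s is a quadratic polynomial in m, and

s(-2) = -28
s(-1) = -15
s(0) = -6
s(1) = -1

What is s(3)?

Write s(m) = am² + bm + c; the 4 given values yield a linear system in the 3 coefficients.
Solving, s(m) = -2m² + 7m - 6.
Then s(3) = -3.

-3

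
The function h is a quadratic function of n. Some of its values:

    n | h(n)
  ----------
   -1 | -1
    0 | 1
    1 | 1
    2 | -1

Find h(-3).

-11

Write h(n) = an² + bn + c; the 4 given values yield a linear system in the 3 coefficients.
Solving, h(n) = -n² + n + 1.
Then h(-3) = -11.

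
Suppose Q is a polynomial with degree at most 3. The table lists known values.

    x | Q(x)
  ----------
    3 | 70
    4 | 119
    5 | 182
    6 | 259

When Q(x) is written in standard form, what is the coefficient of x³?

First differences: 49, 63, 77. Second differences: 14, 14.
Level-2 differences are constant, so Q has degree 2.
Fitting a degree-2 polynomial gives Q(x) = 7x² + 7.
The coefficient of x³ is 0.

0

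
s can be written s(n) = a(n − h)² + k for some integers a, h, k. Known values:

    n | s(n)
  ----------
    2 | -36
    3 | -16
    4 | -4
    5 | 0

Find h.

First differences 20, 12, 4; second difference -8 = 2a, so a = -4.
Expanding, the n-coefficient is −2ah = 8h; matching it to the data gives h = 5, and then k = 0.
So s(n) = -4(n − 5)² + 0.
Hence h = 5.

5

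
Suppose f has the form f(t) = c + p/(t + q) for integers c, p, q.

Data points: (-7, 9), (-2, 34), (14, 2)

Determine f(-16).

6

(f(t) − c)(t + q) = p for each data point; the three points give a linear system in c and q, then p follows.
Solving: c = 4, q = 1, p = -30, so f(t) = 4 − 30/(t + 1).
Then f(-16) = 4 − 30/(-15) = 6.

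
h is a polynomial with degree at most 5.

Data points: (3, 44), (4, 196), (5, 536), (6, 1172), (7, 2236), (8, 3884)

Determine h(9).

First differences: 152, 340, 636, 1064, 1648. Second differences: 188, 296, 428, 584. Third differences: 108, 132, 156. Fourth differences: 24, 24.
Level-4 differences are constant, so h has degree 4.
Fitting a degree-4 polynomial gives h(n) = n^4 - 3n² - 2n - 4.
Then h(9) = 6296.

6296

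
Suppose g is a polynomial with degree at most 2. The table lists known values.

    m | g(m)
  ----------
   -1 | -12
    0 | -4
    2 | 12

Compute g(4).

28

Write g(m) = am² + bm + c; the 3 given values yield a linear system in the 3 coefficients.
Solving, the leading coefficient vanishes, and g(m) = 8m - 4.
Then g(4) = 28.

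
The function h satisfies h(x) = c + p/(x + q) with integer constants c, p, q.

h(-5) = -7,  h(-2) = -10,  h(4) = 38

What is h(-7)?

-6

(h(x) − c)(x + q) = p for each data point; the three points give a linear system in c and q, then p follows.
Solving: c = -2, q = -3, p = 40, so h(x) = -2 + 40/(x − 3).
Then h(-7) = -2 + 40/(-10) = -6.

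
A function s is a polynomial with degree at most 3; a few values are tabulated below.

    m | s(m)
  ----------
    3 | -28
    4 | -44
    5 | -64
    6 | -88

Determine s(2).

-16

Write s(m) = am³ + bm² + cm + d; the 4 given values yield a linear system in the 4 coefficients.
Solving, the leading coefficient vanishes, and s(m) = -2m² - 2m - 4.
Then s(2) = -16.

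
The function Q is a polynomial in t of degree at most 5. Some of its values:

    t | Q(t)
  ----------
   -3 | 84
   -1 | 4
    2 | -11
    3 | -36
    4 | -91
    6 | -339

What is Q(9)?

-1236

Write Q(t) = at^5 + bt^4 + ct³ + dt² + et + p; the 6 given values yield a linear system in the 6 coefficients.
Solving, the top 2 coefficients vanish, and Q(t) = -2t³ + 3t² - 2t - 3.
Then Q(9) = -1236.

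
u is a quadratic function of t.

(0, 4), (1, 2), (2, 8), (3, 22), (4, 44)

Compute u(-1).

14

Write u(t) = at² + bt + c; the 5 given values yield a linear system in the 3 coefficients.
Solving, u(t) = 4t² - 6t + 4.
Then u(-1) = 14.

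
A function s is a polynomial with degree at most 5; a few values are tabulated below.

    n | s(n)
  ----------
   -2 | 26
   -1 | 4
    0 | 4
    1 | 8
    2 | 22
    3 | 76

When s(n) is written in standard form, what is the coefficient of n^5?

Write s(n) = an^5 + bn^4 + cn³ + dn² + en + p; the 6 given values yield a linear system in the 6 coefficients.
Solving, the leading coefficient vanishes, and s(n) = n^4 - n³ + n² + 3n + 4.
The coefficient of n^5 is 0.

0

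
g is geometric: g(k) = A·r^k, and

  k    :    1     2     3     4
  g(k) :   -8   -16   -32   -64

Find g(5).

Consecutive ratio: -16/(-8) = 2, and -32/(-16) = 2, so r = 2.
Then A·2^1 = -8 gives A = -4, and g(k) = -4·2^k.
g(5) = -4·2^5 = -128.

-128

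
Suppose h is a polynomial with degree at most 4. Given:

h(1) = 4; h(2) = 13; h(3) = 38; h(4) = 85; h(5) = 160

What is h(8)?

613

Write h(k) = ak^4 + bk³ + ck² + dk + e; the 5 given values yield a linear system in the 5 coefficients.
Solving, the leading coefficient vanishes, and h(k) = k³ + 2k² - 4k + 5.
Then h(8) = 613.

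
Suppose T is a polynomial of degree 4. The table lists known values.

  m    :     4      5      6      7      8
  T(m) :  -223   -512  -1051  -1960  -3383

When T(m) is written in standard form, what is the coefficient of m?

Write T(m) = am^4 + bm³ + cm² + dm + e; the 5 given values yield a linear system in the 5 coefficients.
Solving, T(m) = -m^4 + 2m³ - 4m² - 6m - 7.
The coefficient of m is -6.

-6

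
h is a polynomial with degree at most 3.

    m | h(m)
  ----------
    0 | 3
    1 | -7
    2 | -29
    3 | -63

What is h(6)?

-237

First differences: -10, -22, -34. Second differences: -12, -12.
Level-2 differences are constant, so h has degree 2.
Fitting a degree-2 polynomial gives h(m) = -6m² - 4m + 3.
Then h(6) = -237.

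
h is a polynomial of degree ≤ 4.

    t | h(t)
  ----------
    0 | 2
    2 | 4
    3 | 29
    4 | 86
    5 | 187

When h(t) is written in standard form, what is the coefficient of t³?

2

Write h(t) = at^4 + bt³ + ct² + dt + e; the 5 given values yield a linear system in the 5 coefficients.
Solving, the leading coefficient vanishes, and h(t) = 2t³ - 2t² - 3t + 2.
The coefficient of t³ is 2.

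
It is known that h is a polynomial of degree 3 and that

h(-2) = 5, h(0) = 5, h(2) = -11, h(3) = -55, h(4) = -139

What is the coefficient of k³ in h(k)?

-2

Write h(k) = ak³ + bk² + ck + d; the 5 given values yield a linear system in the 4 coefficients.
Solving, h(k) = -2k³ - 2k² + 4k + 5.
The coefficient of k³ is -2.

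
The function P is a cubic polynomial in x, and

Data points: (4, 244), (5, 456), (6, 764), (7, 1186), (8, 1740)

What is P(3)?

110

First differences: 212, 308, 422, 554. Second differences: 96, 114, 132. Third differences: 18, 18.
Level-3 differences are constant, so P has degree 3.
Fitting a degree-3 polynomial gives P(x) = 3x³ + 3x² + 2x - 4.
Then P(3) = 110.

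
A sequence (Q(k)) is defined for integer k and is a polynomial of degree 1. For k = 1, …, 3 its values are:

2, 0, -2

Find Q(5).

-6

First differences: -2, -2.
Level-1 differences are constant, so Q has degree 1.
Fitting a degree-1 polynomial gives Q(k) = -2k + 4.
Then Q(5) = -6.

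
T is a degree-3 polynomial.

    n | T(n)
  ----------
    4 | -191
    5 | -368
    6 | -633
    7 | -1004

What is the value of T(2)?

Write T(n) = an³ + bn² + cn + d; the 4 given values yield a linear system in the 4 coefficients.
Solving, T(n) = -3n³ + n² - 3n - 3.
Then T(2) = -29.

-29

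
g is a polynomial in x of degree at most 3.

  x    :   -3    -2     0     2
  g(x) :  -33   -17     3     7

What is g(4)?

-5

Write g(x) = ax³ + bx² + cx + d; the 4 given values yield a linear system in the 4 coefficients.
Solving, the leading coefficient vanishes, and g(x) = -2x² + 6x + 3.
Then g(4) = -5.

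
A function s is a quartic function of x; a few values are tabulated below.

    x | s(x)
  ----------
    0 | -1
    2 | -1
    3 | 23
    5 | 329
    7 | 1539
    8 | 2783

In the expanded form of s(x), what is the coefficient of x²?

4

Write s(x) = ax^4 + bx³ + cx² + dx + e; the 6 given values yield a linear system in the 5 coefficients.
Solving, s(x) = x^4 - 3x³ + 4x² - 4x - 1.
The coefficient of x² is 4.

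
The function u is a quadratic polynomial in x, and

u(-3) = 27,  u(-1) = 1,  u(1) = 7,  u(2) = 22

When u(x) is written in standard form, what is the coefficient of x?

Write u(x) = ax² + bx + c; the 4 given values yield a linear system in the 3 coefficients.
Solving, u(x) = 4x² + 3x.
The coefficient of x is 3.

3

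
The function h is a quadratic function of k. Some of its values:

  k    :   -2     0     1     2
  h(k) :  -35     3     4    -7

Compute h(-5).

Write h(k) = ak² + bk + c; the 4 given values yield a linear system in the 3 coefficients.
Solving, h(k) = -6k² + 7k + 3.
Then h(-5) = -182.

-182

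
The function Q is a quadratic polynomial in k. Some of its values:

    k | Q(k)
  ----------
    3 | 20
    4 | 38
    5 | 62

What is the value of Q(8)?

Write Q(k) = ak² + bk + c; the 3 given values yield a linear system in the 3 coefficients.
Solving, Q(k) = 3k² - 3k + 2.
Then Q(8) = 170.

170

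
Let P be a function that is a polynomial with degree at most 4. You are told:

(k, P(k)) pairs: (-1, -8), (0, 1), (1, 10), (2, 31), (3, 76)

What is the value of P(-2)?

First differences: 9, 9, 21, 45. Second differences: 0, 12, 24. Third differences: 12, 12.
Level-3 differences are constant, so P has degree 3.
Fitting a degree-3 polynomial gives P(k) = 2k³ + 7k + 1.
Then P(-2) = -29.

-29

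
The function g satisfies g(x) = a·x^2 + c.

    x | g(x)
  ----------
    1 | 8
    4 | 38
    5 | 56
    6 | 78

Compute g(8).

134

From g(1) = 8 and g(4) = 38: 1a + c = 8 and 16a + c = 38.
Subtracting: 15a = 30, so a = 2; then c = 8 − 2·1 = 6.
So g(x) = 2x² + 6, and g(8) = 134.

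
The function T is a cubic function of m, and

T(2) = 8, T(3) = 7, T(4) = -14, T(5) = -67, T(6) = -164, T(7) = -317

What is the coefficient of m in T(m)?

First differences: -1, -21, -53, -97, -153. Second differences: -20, -32, -44, -56. Third differences: -12, -12, -12.
Level-3 differences are constant, so T has degree 3.
Fitting a degree-3 polynomial gives T(m) = -2m³ + 8m² - 3m - 2.
The coefficient of m is -3.

-3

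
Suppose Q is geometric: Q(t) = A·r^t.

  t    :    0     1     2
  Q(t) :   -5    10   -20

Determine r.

Consecutive ratio: 10/(-5) = -2, and -20/10 = -2, so r = -2.
Then A·(-2)^0 = -5 gives A = -5, and Q(t) = -5·(-2)^t.

-2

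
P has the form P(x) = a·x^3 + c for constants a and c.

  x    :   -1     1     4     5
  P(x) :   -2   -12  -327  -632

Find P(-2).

From P(-1) = -2 and P(1) = -12: -1a + c = -2 and 1a + c = -12.
Subtracting: 2a = -10, so a = -5; then c = -2 − (-5)·(-1) = -7.
So P(x) = -5x³ − 7, and P(-2) = 33.

33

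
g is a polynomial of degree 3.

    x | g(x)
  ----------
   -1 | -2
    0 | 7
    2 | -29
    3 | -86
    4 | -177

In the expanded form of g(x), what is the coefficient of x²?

Write g(x) = ax³ + bx² + cx + d; the 5 given values yield a linear system in the 4 coefficients.
Solving, g(x) = -x³ - 8x² + 2x + 7.
The coefficient of x² is -8.

-8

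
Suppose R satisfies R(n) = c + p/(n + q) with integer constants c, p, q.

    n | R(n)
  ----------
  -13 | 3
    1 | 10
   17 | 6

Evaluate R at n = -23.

4

(R(n) − c)(n + q) = p for each data point; the three points give a linear system in c and q, then p follows.
Solving: c = 5, q = 3, p = 20, so R(n) = 5 + 20/(n + 3).
Then R(-23) = 5 + 20/(-20) = 4.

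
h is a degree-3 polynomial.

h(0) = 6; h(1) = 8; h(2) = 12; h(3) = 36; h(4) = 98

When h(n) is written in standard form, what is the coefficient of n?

7

First differences: 2, 4, 24, 62. Second differences: 2, 20, 38. Third differences: 18, 18.
Level-3 differences are constant, so h has degree 3.
Fitting a degree-3 polynomial gives h(n) = 3n³ - 8n² + 7n + 6.
The coefficient of n is 7.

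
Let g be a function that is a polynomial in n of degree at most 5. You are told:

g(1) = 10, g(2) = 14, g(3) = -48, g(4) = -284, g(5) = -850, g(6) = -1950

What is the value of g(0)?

Write g(n) = an^5 + bn^4 + cn³ + dn² + en + p; the 6 given values yield a linear system in the 6 coefficients.
Solving, the leading coefficient vanishes, and g(n) = -2n^4 + 2n³ + 5n² + 5n.
Then g(0) = 0.

0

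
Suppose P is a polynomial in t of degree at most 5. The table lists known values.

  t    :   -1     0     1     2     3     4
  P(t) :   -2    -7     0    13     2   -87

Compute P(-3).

-52

First differences: -5, 7, 13, -11, -89. Second differences: 12, 6, -24, -78. Third differences: -6, -30, -54. Fourth differences: -24, -24.
Level-4 differences are constant, so P has degree 4.
Fitting a degree-4 polynomial gives P(t) = -t^4 + t³ + 7t² - 7.
Then P(-3) = -52.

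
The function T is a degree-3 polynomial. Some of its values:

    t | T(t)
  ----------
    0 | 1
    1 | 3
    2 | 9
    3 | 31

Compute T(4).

81

Write T(t) = at³ + bt² + ct + d; the 4 given values yield a linear system in the 4 coefficients.
Solving, T(t) = 2t³ - 4t² + 4t + 1.
Then T(4) = 81.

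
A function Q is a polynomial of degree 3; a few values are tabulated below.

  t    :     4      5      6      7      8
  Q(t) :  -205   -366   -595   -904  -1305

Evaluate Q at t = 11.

Write Q(t) = at³ + bt² + ct + d; the 5 given values yield a linear system in the 4 coefficients.
Solving, Q(t) = -2t³ - 4t² - 3t - 1.
Then Q(11) = -3180.

-3180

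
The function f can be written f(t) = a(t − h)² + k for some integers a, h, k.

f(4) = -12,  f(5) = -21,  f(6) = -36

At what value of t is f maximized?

3

First differences -9, -15; second difference -6 = 2a, so a = -3.
Expanding, the t-coefficient is −2ah = 6h; matching it to the data gives h = 3, and then k = -9.
So f(t) = -3(t − 3)² − 9.
Hence h = 3.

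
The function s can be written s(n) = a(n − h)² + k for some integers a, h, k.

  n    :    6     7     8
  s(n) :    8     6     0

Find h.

First differences -2, -6; second difference -4 = 2a, so a = -2.
Expanding, the n-coefficient is −2ah = 4h; matching it to the data gives h = 6, and then k = 8.
So s(n) = -2(n − 6)² + 8.
Hence h = 6.

6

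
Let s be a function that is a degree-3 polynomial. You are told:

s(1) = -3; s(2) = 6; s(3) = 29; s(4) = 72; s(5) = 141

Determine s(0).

-4

Write s(n) = an³ + bn² + cn + d; the 5 given values yield a linear system in the 4 coefficients.
Solving, s(n) = n³ + n² - n - 4.
Then s(0) = -4.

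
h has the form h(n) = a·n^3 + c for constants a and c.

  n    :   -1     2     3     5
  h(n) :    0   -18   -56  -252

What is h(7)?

From h(-1) = 0 and h(2) = -18: -1a + c = 0 and 8a + c = -18.
Subtracting: 9a = -18, so a = -2; then c = 0 − (-2)·(-1) = -2.
So h(n) = -2n³ − 2, and h(7) = -688.

-688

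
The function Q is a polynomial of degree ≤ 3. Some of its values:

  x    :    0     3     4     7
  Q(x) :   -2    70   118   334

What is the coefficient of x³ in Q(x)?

Write Q(x) = ax³ + bx² + cx + d; the 4 given values yield a linear system in the 4 coefficients.
Solving, the leading coefficient vanishes, and Q(x) = 6x² + 6x - 2.
The coefficient of x³ is 0.

0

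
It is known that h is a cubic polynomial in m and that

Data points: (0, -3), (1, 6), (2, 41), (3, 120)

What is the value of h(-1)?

Write h(m) = am³ + bm² + cm + d; the 4 given values yield a linear system in the 4 coefficients.
Solving, h(m) = 3m³ + 4m² + 2m - 3.
Then h(-1) = -4.

-4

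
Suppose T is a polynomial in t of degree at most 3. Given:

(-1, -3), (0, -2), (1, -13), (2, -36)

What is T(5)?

Write T(t) = at³ + bt² + ct + d; the 4 given values yield a linear system in the 4 coefficients.
Solving, the leading coefficient vanishes, and T(t) = -6t² - 5t - 2.
Then T(5) = -177.

-177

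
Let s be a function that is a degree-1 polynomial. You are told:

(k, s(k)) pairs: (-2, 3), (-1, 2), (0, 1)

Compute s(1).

Write s(k) = ak + b; the 3 given values yield a linear system in the 2 coefficients.
Solving, s(k) = -k + 1.
Then s(1) = 0.

0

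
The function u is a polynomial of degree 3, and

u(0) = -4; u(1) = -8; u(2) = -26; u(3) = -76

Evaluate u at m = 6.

Write u(m) = am³ + bm² + cm + d; the 4 given values yield a linear system in the 4 coefficients.
Solving, u(m) = -3m³ + 2m² - 3m - 4.
Then u(6) = -598.

-598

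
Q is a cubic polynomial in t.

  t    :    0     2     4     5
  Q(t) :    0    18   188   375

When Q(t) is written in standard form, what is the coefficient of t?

Write Q(t) = at³ + bt² + ct + d; the 4 given values yield a linear system in the 4 coefficients.
Solving, Q(t) = 3t³ + t² - 5t.
The coefficient of t is -5.

-5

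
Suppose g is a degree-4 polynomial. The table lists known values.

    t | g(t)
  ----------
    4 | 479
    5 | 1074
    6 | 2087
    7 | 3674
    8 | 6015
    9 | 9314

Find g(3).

Write g(t) = at^4 + bt³ + ct² + dt + e; the 6 given values yield a linear system in the 5 coefficients.
Solving, g(t) = t^4 + 4t³ - 2t² - 1.
Then g(3) = 170.

170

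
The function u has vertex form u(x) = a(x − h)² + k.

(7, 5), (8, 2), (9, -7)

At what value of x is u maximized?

7

First differences -3, -9; second difference -6 = 2a, so a = -3.
Expanding, the x-coefficient is −2ah = 6h; matching it to the data gives h = 7, and then k = 5.
So u(x) = -3(x − 7)² + 5.
Hence h = 7.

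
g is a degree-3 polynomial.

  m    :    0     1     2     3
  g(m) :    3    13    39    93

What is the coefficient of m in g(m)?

6

Write g(m) = am³ + bm² + cm + d; the 4 given values yield a linear system in the 4 coefficients.
Solving, g(m) = 2m³ + 2m² + 6m + 3.
The coefficient of m is 6.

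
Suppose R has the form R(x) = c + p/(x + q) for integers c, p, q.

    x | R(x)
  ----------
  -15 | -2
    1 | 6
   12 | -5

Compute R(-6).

(R(x) − c)(x + q) = p for each data point; the three points give a linear system in c and q, then p follows.
Solving: c = -3, q = -3, p = -18, so R(x) = -3 − 18/(x − 3).
Then R(-6) = -3 − 18/(-9) = -1.

-1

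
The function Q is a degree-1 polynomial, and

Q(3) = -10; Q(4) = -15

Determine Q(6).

Write Q(x) = ax + b; the 2 given values yield a linear system in the 2 coefficients.
Solving, Q(x) = -5x + 5.
Then Q(6) = -25.

-25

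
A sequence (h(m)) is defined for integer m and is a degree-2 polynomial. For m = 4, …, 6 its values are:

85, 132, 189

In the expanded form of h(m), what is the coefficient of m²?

5

Write h(m) = am² + bm + c; the 3 given values yield a linear system in the 3 coefficients.
Solving, h(m) = 5m² + 2m - 3.
The coefficient of m² is 5.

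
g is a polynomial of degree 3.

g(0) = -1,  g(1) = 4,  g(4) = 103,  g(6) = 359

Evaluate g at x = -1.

-12

Write g(x) = ax³ + bx² + cx + d; the 4 given values yield a linear system in the 4 coefficients.
Solving, g(x) = 2x³ - 3x² + 6x - 1.
Then g(-1) = -12.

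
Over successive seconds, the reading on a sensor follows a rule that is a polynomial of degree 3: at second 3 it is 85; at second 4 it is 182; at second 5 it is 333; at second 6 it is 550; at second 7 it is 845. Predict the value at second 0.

-2

Write the value at x as g(x).
First differences: 97, 151, 217, 295. Second differences: 54, 66, 78. Third differences: 12, 12.
Level-3 differences are constant, so g has degree 3.
Fitting a degree-3 polynomial gives g(x) = 2x³ + 3x² + 2x - 2.
Then g(0) = -2.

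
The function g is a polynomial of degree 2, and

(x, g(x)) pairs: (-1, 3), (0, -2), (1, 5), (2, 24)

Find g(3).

Write g(x) = ax² + bx + c; the 4 given values yield a linear system in the 3 coefficients.
Solving, g(x) = 6x² + x - 2.
Then g(3) = 55.

55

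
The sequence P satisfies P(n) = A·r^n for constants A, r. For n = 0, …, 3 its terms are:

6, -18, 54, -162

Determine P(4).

Consecutive ratio: -18/6 = -3, and 54/(-18) = -3, so r = -3.
Then A·(-3)^0 = 6 gives A = 6, and P(n) = 6·(-3)^n.
P(4) = 6·(-3)^4 = 486.

486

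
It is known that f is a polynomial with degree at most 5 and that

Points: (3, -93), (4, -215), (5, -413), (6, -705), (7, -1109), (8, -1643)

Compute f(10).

-3173

Write f(t) = at^5 + bt^4 + ct³ + dt² + et + p; the 6 given values yield a linear system in the 6 coefficients.
Solving, the top 2 coefficients vanish, and f(t) = -3t³ - 2t² + 3t - 3.
Then f(10) = -3173.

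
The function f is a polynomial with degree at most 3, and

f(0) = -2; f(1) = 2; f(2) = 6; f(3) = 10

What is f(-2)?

-10

First differences: 4, 4, 4.
Level-1 differences are constant, so f has degree 1.
Fitting a degree-1 polynomial gives f(k) = 4k - 2.
Then f(-2) = -10.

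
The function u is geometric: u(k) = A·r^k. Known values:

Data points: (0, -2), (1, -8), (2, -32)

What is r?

4

Consecutive ratio: -8/(-2) = 4, and -32/(-8) = 4, so r = 4.
Then A·4^0 = -2 gives A = -2, and u(k) = -2·4^k.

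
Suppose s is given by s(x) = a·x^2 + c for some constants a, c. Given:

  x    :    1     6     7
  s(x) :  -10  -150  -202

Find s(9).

From s(1) = -10 and s(6) = -150: 1a + c = -10 and 36a + c = -150.
Subtracting: 35a = -140, so a = -4; then c = -10 − (-4)·1 = -6.
So s(x) = -4x² − 6, and s(9) = -330.

-330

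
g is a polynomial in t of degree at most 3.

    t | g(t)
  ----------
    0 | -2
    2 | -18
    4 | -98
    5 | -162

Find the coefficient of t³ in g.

0

Write g(t) = at³ + bt² + ct + d; the 4 given values yield a linear system in the 4 coefficients.
Solving, the leading coefficient vanishes, and g(t) = -8t² + 8t - 2.
The coefficient of t³ is 0.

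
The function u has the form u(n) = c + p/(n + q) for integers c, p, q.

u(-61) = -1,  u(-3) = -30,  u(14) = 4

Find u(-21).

(u(n) − c)(n + q) = p for each data point; the three points give a linear system in c and q, then p follows.
Solving: c = 0, q = 1, p = 60, so u(n) = 60/(n + 1).
Then u(-21) = 0 + 60/(-20) = -3.

-3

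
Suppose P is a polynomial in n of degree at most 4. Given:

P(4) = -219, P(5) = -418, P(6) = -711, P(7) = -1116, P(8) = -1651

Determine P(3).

First differences: -199, -293, -405, -535. Second differences: -94, -112, -130. Third differences: -18, -18.
Level-3 differences are constant, so P has degree 3.
Fitting a degree-3 polynomial gives P(n) = -3n³ - 2n² + 2n - 3.
Then P(3) = -96.

-96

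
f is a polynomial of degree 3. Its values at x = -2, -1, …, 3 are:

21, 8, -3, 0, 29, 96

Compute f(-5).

-48

First differences: -13, -11, 3, 29, 67. Second differences: 2, 14, 26, 38. Third differences: 12, 12, 12.
Level-3 differences are constant, so f has degree 3.
Fitting a degree-3 polynomial gives f(x) = 2x³ + 7x² - 6x - 3.
Then f(-5) = -48.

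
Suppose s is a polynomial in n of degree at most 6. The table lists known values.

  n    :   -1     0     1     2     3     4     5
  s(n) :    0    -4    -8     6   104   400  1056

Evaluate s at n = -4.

Write s(n) = an^6 + bn^5 + cn^4 + dn³ + en² + pn + q; the 7 given values yield a linear system in the 7 coefficients.
Solving, the top 2 coefficients vanish, and s(n) = 2n^4 - n³ - 2n² - 3n - 4.
Then s(-4) = 552.

552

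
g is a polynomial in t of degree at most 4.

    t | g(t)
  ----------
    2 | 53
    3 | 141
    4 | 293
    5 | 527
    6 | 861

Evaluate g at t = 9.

2643

First differences: 88, 152, 234, 334. Second differences: 64, 82, 100. Third differences: 18, 18.
Level-3 differences are constant, so g has degree 3.
Fitting a degree-3 polynomial gives g(t) = 3t³ + 5t² + 6t - 3.
Then g(9) = 2643.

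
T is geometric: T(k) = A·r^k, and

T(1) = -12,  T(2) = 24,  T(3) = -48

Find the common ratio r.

Consecutive ratio: 24/(-12) = -2, and -48/24 = -2, so r = -2.
Then A·(-2)^1 = -12 gives A = 6, and T(k) = 6·(-2)^k.

-2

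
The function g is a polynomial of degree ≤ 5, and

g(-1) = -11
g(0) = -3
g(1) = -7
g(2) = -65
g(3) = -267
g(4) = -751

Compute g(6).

First differences: 8, -4, -58, -202, -484. Second differences: -12, -54, -144, -282. Third differences: -42, -90, -138. Fourth differences: -48, -48.
Level-4 differences are constant, so g has degree 4.
Fitting a degree-4 polynomial gives g(n) = -2n^4 - 3n³ - 4n² + 5n - 3.
Then g(6) = -3357.

-3357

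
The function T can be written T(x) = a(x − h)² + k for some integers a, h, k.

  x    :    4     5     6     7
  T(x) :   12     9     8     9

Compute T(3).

First differences -3, -1, 1; second difference 2 = 2a, so a = 1.
Expanding, the x-coefficient is −2ah = -2h; matching it to the data gives h = 6, and then k = 8.
So T(x) = 1(x − 6)² + 8.
T(3) = 1·(-3)² + 8 = 17.

17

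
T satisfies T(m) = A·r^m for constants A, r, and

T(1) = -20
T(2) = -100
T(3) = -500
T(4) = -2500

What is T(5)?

Consecutive ratio: -100/(-20) = 5, and -500/(-100) = 5, so r = 5.
Then A·5^1 = -20 gives A = -4, and T(m) = -4·5^m.
T(5) = -4·5^5 = -12500.

-12500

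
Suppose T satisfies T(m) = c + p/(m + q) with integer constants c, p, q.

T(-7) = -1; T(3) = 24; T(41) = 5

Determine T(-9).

0

(T(m) − c)(m + q) = p for each data point; the three points give a linear system in c and q, then p follows.
Solving: c = 4, q = -1, p = 40, so T(m) = 4 + 40/(m − 1).
Then T(-9) = 4 + 40/(-10) = 0.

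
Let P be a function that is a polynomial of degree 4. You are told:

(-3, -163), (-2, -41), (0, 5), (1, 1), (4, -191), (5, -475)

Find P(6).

-1009

Write P(k) = ak^4 + bk³ + ck² + dk + e; the 6 given values yield a linear system in the 5 coefficients.
Solving, P(k) = -k^4 + 2k³ - 4k² - k + 5.
Then P(6) = -1009.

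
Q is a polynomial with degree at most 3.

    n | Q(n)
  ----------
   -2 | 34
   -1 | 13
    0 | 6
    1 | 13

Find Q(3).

69

Write Q(n) = an³ + bn² + cn + d; the 4 given values yield a linear system in the 4 coefficients.
Solving, the leading coefficient vanishes, and Q(n) = 7n² + 6.
Then Q(3) = 69.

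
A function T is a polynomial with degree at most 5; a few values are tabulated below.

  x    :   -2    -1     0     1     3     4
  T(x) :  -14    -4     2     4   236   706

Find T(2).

Write T(x) = ax^5 + bx^4 + cx³ + dx² + ex + p; the 6 given values yield a linear system in the 6 coefficients.
Solving, the leading coefficient vanishes, and T(x) = 2x^4 + 4x³ - 4x² + 2.
Then T(2) = 50.

50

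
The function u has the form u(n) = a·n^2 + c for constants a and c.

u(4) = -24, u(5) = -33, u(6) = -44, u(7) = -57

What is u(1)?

From u(4) = -24 and u(5) = -33: 16a + c = -24 and 25a + c = -33.
Subtracting: 9a = -9, so a = -1; then c = -24 − (-1)·16 = -8.
So u(n) = -1n² − 8, and u(1) = -9.

-9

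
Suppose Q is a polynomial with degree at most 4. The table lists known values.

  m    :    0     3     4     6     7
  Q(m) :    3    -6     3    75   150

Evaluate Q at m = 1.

0

Write Q(m) = am^4 + bm³ + cm² + dm + e; the 5 given values yield a linear system in the 5 coefficients.
Solving, the leading coefficient vanishes, and Q(m) = m³ - 4m² + 3.
Then Q(1) = 0.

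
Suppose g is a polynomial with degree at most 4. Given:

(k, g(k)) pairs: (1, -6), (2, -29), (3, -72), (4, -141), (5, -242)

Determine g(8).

-797

First differences: -23, -43, -69, -101. Second differences: -20, -26, -32. Third differences: -6, -6.
Level-3 differences are constant, so g has degree 3.
Fitting a degree-3 polynomial gives g(k) = -k³ - 4k² - 4k + 3.
Then g(8) = -797.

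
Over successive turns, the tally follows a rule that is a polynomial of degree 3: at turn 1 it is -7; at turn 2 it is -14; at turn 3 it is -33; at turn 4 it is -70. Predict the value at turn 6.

-222

Write the value at n as h(n).
Write h(n) = an³ + bn² + cn + d; the 4 given values yield a linear system in the 4 coefficients.
Solving, h(n) = -n³ - 6.
Then h(6) = -222.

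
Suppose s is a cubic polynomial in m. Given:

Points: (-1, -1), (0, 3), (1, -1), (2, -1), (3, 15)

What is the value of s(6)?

279

First differences: 4, -4, 0, 16. Second differences: -8, 4, 16. Third differences: 12, 12.
Level-3 differences are constant, so s has degree 3.
Fitting a degree-3 polynomial gives s(m) = 2m³ - 4m² - 2m + 3.
Then s(6) = 279.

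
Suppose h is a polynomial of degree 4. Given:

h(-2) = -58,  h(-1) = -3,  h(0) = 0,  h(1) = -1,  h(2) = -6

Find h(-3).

Write h(n) = an^4 + bn³ + cn² + dn + e; the 5 given values yield a linear system in the 5 coefficients.
Solving, h(n) = -2n^4 + 4n³ - 3n.
Then h(-3) = -261.

-261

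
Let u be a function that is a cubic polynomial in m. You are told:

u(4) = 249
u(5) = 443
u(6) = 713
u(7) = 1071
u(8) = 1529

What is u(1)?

First differences: 194, 270, 358, 458. Second differences: 76, 88, 100. Third differences: 12, 12.
Level-3 differences are constant, so u has degree 3.
Fitting a degree-3 polynomial gives u(m) = 2m³ + 8m² - 7.
Then u(1) = 3.

3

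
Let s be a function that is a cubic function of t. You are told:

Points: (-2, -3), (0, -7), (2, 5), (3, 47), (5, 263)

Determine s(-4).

Write s(t) = at³ + bt² + ct + d; the 5 given values yield a linear system in the 4 coefficients.
Solving, s(t) = 2t³ + 2t² - 6t - 7.
Then s(-4) = -79.

-79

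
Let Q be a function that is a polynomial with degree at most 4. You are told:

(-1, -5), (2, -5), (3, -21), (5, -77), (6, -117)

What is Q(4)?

Write Q(m) = am^4 + bm³ + cm² + dm + e; the 5 given values yield a linear system in the 5 coefficients.
Solving, the top 2 coefficients vanish, and Q(m) = -4m² + 4m + 3.
Then Q(4) = -45.

-45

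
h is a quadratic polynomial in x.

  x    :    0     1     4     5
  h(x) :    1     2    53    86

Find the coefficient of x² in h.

Write h(x) = ax² + bx + c; the 4 given values yield a linear system in the 3 coefficients.
Solving, h(x) = 4x² - 3x + 1.
The coefficient of x² is 4.

4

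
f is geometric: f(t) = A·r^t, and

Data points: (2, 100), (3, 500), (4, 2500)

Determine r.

5

Consecutive ratio: 500/100 = 5, and 2500/500 = 5, so r = 5.
Then A·5^2 = 100 gives A = 4, and f(t) = 4·5^t.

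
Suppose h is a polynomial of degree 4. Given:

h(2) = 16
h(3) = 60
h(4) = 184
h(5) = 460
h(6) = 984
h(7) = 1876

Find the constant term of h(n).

Write h(n) = an^4 + bn³ + cn² + dn + e; the 6 given values yield a linear system in the 5 coefficients.
Solving, h(n) = n^4 - 2n³ + 3n² + 2n.
The constant term is h(0) = 0.

0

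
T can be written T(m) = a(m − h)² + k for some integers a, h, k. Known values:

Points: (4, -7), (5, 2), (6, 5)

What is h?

6

First differences 9, 3; second difference -6 = 2a, so a = -3.
Expanding, the m-coefficient is −2ah = 6h; matching it to the data gives h = 6, and then k = 5.
So T(m) = -3(m − 6)² + 5.
Hence h = 6.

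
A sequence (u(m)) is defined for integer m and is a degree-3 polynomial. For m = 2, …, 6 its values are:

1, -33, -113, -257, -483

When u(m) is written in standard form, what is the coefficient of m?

Write u(m) = am³ + bm² + cm + d; the 5 given values yield a linear system in the 4 coefficients.
Solving, u(m) = -3m³ + 4m² + 3m + 3.
The coefficient of m is 3.

3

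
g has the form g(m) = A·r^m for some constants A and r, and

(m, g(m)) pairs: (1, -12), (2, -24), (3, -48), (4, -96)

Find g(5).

Consecutive ratio: -24/(-12) = 2, and -48/(-24) = 2, so r = 2.
Then A·2^1 = -12 gives A = -6, and g(m) = -6·2^m.
g(5) = -6·2^5 = -192.

-192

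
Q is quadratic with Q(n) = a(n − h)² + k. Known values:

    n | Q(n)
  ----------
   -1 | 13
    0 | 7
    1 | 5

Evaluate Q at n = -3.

First differences -6, -2; second difference 4 = 2a, so a = 2.
Expanding, the n-coefficient is −2ah = -4h; matching it to the data gives h = 1, and then k = 5.
So Q(n) = 2(n − 1)² + 5.
Q(-3) = 2·(-4)² + 5 = 37.

37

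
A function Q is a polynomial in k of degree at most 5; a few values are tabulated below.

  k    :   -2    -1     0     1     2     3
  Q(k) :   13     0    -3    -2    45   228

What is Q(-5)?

First differences: -13, -3, 1, 47, 183. Second differences: 10, 4, 46, 136. Third differences: -6, 42, 90. Fourth differences: 48, 48.
Level-4 differences are constant, so Q has degree 4.
Fitting a degree-4 polynomial gives Q(k) = 2k^4 + 3k³ - 4k - 3.
Then Q(-5) = 892.

892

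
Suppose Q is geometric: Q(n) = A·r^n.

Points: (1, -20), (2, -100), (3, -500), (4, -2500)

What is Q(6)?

Consecutive ratio: -100/(-20) = 5, and -500/(-100) = 5, so r = 5.
Then A·5^1 = -20 gives A = -4, and Q(n) = -4·5^n.
Q(6) = -4·5^6 = -62500.

-62500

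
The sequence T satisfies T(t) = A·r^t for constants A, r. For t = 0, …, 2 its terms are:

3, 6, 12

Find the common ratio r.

Consecutive ratio: 6/3 = 2, and 12/6 = 2, so r = 2.
Then A·2^0 = 3 gives A = 3, and T(t) = 3·2^t.

2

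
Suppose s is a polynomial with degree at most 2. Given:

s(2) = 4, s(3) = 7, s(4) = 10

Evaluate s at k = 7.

Write s(k) = ak² + bk + c; the 3 given values yield a linear system in the 3 coefficients.
Solving, the leading coefficient vanishes, and s(k) = 3k - 2.
Then s(7) = 19.

19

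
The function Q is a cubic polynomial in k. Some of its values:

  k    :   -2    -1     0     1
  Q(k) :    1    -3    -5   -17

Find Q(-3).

19

Write Q(k) = ak³ + bk² + ck + d; the 4 given values yield a linear system in the 4 coefficients.
Solving, Q(k) = -2k³ - 5k² - 5k - 5.
Then Q(-3) = 19.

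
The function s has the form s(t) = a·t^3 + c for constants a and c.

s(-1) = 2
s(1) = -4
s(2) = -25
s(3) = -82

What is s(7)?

From s(-1) = 2 and s(1) = -4: -1a + c = 2 and 1a + c = -4.
Subtracting: 2a = -6, so a = -3; then c = 2 − (-3)·(-1) = -1.
So s(t) = -3t³ − 1, and s(7) = -1030.

-1030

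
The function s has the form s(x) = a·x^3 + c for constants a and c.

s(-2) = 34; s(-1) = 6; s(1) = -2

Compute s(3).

-106

From s(-2) = 34 and s(-1) = 6: -8a + c = 34 and -1a + c = 6.
Subtracting: 7a = -28, so a = -4; then c = 34 − (-4)·(-8) = 2.
So s(x) = -4x³ + 2, and s(3) = -106.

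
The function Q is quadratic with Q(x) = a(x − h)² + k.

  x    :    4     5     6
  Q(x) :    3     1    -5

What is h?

4

First differences -2, -6; second difference -4 = 2a, so a = -2.
Expanding, the x-coefficient is −2ah = 4h; matching it to the data gives h = 4, and then k = 3.
So Q(x) = -2(x − 4)² + 3.
Hence h = 4.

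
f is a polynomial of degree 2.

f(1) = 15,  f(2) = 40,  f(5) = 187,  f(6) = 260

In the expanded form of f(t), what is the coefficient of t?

7

Write f(t) = at² + bt + c; the 4 given values yield a linear system in the 3 coefficients.
Solving, f(t) = 6t² + 7t + 2.
The coefficient of t is 7.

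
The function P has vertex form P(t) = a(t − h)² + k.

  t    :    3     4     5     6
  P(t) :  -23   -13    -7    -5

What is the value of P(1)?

First differences 10, 6, 2; second difference -4 = 2a, so a = -2.
Expanding, the t-coefficient is −2ah = 4h; matching it to the data gives h = 6, and then k = -5.
So P(t) = -2(t − 6)² − 5.
P(1) = -2·(-5)² − 5 = -55.

-55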